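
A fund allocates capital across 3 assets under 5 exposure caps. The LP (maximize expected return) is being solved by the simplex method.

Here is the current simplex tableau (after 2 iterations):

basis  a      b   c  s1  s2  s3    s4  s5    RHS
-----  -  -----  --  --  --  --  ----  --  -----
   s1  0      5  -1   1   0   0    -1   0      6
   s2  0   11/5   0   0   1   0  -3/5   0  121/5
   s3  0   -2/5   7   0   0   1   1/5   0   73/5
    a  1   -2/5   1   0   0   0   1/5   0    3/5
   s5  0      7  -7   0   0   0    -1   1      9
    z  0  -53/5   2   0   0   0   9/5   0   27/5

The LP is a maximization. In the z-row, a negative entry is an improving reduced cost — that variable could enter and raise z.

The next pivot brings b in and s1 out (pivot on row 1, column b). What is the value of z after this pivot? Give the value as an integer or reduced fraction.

453/25

Minimum ratio for b: 6/5 = 6/5.
z changes by −(z-row coeff of b)·ratio = −(-53/5)·(6/5) = 318/25.
New z = 27/5 + (318/25) = 453/25.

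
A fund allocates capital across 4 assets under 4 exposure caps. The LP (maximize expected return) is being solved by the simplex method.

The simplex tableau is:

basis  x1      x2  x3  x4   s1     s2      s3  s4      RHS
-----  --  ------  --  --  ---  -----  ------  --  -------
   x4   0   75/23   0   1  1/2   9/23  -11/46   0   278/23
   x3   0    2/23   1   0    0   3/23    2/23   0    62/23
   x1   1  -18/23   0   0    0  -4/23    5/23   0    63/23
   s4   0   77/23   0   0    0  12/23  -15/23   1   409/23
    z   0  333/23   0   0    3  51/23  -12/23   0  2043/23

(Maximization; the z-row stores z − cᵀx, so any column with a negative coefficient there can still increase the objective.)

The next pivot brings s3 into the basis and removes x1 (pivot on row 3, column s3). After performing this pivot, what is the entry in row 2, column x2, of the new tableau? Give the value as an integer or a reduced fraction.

2/5

Pivot element is row 3, column s3: 5/23.
Normalize row 3: new (row 3, x2) = (-18/23)/(5/23) = -18/5.
row 2 ← row 2 − (2/23)·(new row 3): 2/23 − (2/23)·(-18/5) = 2/5.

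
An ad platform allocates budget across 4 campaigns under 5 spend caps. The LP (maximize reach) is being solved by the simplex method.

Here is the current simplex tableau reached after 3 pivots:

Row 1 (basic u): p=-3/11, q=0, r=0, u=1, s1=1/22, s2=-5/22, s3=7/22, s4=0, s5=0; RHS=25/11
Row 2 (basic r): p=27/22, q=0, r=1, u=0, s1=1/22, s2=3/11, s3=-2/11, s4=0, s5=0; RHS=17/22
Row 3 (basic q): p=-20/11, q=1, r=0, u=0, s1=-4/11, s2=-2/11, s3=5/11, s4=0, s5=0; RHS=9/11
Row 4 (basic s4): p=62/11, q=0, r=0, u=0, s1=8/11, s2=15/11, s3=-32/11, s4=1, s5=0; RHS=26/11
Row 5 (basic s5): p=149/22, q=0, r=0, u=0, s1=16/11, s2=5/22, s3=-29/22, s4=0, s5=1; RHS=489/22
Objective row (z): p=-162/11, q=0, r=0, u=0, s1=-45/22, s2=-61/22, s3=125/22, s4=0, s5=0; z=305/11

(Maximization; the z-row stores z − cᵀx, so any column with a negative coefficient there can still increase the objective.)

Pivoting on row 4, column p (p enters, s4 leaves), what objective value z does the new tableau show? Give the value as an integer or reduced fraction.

Minimum ratio for p: (26/11)/(62/11) = 13/31.
z changes by −(z-row coeff of p)·ratio = −(-162/11)·(13/31) = 2106/341.
New z = 305/11 + (2106/341) = 1051/31.

1051/31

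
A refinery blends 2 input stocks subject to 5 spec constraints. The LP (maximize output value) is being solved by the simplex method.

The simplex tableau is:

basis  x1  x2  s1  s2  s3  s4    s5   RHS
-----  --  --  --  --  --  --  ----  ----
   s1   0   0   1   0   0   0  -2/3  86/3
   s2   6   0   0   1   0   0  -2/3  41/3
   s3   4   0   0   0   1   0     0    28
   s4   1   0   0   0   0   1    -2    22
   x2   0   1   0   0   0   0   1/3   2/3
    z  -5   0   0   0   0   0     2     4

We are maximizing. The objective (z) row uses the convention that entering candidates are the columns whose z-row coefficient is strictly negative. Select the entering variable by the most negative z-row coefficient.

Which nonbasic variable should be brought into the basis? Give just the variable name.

x1

Objective-row coefficients: x1: -5, x2: 0, s1: 0, s2: 0, s3: 0, s4: 0, s5: 2.
The most negative is -5 in column x1, so x1 enters.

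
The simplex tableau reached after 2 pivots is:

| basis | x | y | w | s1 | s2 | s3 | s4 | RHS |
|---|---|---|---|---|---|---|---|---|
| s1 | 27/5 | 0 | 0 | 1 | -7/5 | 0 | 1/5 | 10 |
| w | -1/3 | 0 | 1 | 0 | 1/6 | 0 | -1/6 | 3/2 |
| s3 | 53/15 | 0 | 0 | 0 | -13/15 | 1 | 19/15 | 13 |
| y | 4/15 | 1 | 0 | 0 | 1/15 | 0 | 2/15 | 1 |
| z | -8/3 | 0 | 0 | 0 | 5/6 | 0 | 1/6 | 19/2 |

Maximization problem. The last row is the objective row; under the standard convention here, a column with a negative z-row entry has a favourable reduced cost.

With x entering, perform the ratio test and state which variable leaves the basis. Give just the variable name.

s1

Ratios: row 1 (s1): 10/(27/5) = 50/27; row 2 (w): entry -1/3 ≤ 0, skip; row 3 (s3): 13/(53/15) = 195/53; row 4 (y): 1/(4/15) = 15/4.
Minimum ratio 50/27 is in the s1 row, so s1 leaves.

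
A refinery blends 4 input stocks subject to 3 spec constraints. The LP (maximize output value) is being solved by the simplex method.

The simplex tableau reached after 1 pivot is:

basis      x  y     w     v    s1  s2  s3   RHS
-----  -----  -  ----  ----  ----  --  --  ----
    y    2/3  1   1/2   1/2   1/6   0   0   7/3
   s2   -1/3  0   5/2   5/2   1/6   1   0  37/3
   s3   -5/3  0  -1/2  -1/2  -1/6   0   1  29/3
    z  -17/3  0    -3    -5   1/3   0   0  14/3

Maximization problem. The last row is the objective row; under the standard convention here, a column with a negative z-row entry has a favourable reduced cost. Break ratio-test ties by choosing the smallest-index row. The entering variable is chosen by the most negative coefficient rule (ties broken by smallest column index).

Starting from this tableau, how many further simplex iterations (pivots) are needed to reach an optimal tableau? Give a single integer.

pivot: x in, y out → z = 49/2
pivot: v in, x out → z = 28
No improving column remains; optimal.

2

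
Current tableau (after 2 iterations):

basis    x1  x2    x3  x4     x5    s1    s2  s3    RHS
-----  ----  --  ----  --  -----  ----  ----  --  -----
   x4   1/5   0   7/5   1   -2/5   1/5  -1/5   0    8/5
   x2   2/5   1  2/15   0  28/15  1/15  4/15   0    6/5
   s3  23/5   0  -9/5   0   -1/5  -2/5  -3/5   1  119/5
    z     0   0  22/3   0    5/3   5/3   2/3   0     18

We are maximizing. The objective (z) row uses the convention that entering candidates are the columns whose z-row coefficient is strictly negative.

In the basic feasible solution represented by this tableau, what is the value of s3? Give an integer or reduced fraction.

s3 is basic (row 3); its value is the RHS of that row: 119/5.

119/5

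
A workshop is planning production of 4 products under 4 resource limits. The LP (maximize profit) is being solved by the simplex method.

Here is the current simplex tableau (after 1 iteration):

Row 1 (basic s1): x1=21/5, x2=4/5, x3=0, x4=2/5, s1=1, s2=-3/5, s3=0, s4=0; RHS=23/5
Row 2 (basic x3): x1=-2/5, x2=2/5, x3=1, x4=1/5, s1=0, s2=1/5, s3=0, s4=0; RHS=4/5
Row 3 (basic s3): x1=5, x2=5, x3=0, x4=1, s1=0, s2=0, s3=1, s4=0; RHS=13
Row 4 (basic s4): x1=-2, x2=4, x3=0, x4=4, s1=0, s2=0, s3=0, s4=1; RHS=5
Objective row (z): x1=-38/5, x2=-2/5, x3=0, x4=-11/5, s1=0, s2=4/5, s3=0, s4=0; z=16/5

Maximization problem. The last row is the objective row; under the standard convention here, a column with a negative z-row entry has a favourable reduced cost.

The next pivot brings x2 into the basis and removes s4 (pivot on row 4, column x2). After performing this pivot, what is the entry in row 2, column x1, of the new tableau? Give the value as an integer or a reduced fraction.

Pivot element is row 4, column x2: 4.
Normalize row 4: new (row 4, x1) = (-2)/4 = -1/2.
row 2 ← row 2 − (2/5)·(new row 4): -2/5 − (2/5)·(-1/2) = -1/5.

-1/5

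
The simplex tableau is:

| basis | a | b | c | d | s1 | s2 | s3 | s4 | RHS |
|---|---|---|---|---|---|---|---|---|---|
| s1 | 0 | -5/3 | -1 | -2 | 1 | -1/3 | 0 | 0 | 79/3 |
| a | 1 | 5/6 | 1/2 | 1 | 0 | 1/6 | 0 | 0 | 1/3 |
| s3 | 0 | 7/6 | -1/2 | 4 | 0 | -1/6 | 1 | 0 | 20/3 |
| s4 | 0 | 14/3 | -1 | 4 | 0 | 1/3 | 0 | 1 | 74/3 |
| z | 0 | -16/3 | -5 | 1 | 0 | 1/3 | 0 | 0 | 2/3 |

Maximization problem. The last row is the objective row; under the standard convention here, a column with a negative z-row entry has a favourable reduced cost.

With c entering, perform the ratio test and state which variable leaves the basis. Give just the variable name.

Ratios: row 1 (s1): entry -1 ≤ 0, skip; row 2 (a): (1/3)/(1/2) = 2/3; row 3 (s3): entry -1/2 ≤ 0, skip; row 4 (s4): entry -1 ≤ 0, skip.
Minimum ratio 2/3 is in the a row, so a leaves.

a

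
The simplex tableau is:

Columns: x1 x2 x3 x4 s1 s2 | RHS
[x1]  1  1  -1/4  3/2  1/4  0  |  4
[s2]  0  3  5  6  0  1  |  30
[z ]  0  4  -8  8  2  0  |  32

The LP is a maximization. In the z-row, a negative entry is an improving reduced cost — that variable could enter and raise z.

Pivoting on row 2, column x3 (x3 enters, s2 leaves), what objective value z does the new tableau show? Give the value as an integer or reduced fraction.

Minimum ratio for x3: 30/5 = 6.
z changes by −(z-row coeff of x3)·ratio = −(-8)·6 = 48.
New z = 32 + 48 = 80.

80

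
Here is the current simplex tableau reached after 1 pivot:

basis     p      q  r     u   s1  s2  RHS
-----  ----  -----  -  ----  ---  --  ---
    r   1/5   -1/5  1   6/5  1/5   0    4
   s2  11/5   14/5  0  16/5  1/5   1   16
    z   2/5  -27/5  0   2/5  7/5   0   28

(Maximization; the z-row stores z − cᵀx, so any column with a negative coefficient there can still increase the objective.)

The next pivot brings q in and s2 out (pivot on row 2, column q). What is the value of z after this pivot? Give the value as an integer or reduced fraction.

Minimum ratio for q: 16/(14/5) = 40/7.
z changes by −(z-row coeff of q)·ratio = −(-27/5)·(40/7) = 216/7.
New z = 28 + (216/7) = 412/7.

412/7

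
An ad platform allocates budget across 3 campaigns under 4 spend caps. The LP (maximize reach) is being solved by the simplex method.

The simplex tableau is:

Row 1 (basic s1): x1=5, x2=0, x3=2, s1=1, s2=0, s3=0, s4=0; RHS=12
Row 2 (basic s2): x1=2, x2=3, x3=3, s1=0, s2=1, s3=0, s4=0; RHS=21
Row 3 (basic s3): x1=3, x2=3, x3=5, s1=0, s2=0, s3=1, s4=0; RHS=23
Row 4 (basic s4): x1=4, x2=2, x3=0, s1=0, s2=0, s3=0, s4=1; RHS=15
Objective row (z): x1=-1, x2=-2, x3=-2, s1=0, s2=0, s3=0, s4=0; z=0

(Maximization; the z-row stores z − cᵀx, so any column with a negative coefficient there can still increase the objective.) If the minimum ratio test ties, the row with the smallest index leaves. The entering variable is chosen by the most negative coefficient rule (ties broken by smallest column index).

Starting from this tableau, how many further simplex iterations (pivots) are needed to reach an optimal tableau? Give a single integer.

1

pivot: x2 in, s2 out → z = 14
No improving column remains; optimal.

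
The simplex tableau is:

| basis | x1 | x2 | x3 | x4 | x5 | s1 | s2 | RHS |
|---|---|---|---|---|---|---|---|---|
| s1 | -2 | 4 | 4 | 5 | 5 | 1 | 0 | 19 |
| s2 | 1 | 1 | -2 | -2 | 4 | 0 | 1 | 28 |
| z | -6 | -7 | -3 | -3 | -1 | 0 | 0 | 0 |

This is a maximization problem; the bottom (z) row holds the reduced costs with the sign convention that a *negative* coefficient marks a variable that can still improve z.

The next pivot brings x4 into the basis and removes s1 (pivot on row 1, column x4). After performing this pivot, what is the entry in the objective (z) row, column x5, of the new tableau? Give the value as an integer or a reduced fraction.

Pivot element is row 1, column x4: 5.
Normalize row 1: new (row 1, x5) = 5/5 = 1.
z-row ← z-row − (-3)·(new row 1): -1 − (-3)·1 = 2.

2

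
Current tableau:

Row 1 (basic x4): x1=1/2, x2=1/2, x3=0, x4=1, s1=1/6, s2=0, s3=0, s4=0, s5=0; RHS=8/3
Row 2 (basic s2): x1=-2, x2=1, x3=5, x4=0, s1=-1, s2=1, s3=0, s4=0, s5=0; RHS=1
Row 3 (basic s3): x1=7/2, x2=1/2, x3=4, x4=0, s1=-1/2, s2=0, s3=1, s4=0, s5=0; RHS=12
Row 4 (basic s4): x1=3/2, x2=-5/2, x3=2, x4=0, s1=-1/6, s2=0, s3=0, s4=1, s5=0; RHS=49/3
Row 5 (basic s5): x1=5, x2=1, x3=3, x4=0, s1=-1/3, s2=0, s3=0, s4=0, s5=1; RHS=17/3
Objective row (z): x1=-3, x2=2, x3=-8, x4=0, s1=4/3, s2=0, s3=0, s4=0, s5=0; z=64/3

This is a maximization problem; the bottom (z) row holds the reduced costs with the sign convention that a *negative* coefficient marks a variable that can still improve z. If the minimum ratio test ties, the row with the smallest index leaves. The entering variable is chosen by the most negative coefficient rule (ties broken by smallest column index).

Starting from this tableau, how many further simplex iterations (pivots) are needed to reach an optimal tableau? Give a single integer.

2

pivot: x3 in, s2 out → z = 344/15
pivot: x1 in, s5 out → z = 28
No improving column remains; optimal.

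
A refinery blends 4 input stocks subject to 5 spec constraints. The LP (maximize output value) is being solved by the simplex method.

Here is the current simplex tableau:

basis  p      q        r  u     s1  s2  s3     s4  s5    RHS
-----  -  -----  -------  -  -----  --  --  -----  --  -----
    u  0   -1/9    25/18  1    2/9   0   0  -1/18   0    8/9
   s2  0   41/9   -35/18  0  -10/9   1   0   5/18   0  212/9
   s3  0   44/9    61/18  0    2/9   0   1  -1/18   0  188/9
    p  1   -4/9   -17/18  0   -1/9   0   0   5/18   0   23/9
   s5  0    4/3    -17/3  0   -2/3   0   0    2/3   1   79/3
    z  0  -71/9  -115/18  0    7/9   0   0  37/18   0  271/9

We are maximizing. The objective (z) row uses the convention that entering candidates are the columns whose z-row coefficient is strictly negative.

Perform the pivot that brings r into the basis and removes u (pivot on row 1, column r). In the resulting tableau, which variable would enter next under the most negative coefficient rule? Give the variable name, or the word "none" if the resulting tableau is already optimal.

Pivot element 25/18. New z-row = old z-row − (-115/18)·(row 1/(25/18)).
Updated z-row coefficients: p: 0, q: -42/5, r: 0, u: 23/5, s1: 9/5, s2: 0, s3: 0, s4: 9/5, s5: 0.
The most negative is -42/5 in column q, so q would enter next.

q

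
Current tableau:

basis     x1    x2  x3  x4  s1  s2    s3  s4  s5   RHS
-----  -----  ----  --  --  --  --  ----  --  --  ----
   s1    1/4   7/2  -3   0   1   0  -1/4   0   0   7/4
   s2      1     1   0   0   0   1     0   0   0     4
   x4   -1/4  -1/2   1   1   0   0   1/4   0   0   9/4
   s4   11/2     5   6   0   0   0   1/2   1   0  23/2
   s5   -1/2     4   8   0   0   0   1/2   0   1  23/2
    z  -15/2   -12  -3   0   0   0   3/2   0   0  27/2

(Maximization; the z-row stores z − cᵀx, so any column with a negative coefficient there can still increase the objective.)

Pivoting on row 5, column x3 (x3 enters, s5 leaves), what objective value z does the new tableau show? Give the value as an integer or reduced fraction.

Minimum ratio for x3: (23/2)/8 = 23/16.
z changes by −(z-row coeff of x3)·ratio = −(-3)·(23/16) = 69/16.
New z = 27/2 + (69/16) = 285/16.

285/16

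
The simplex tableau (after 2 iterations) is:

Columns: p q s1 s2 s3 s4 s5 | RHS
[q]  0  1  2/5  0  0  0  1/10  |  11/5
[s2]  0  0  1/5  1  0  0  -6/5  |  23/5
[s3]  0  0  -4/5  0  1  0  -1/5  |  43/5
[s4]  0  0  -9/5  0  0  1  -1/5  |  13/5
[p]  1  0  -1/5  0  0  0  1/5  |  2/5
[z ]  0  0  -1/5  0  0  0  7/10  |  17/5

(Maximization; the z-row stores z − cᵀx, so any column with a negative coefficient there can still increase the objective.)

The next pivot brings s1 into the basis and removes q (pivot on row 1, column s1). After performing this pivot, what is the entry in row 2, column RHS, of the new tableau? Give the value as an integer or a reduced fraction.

7/2

Pivot element is row 1, column s1: 2/5.
Normalize row 1: new (row 1, RHS) = (11/5)/(2/5) = 11/2.
row 2 ← row 2 − (1/5)·(new row 1): 23/5 − (1/5)·(11/2) = 7/2.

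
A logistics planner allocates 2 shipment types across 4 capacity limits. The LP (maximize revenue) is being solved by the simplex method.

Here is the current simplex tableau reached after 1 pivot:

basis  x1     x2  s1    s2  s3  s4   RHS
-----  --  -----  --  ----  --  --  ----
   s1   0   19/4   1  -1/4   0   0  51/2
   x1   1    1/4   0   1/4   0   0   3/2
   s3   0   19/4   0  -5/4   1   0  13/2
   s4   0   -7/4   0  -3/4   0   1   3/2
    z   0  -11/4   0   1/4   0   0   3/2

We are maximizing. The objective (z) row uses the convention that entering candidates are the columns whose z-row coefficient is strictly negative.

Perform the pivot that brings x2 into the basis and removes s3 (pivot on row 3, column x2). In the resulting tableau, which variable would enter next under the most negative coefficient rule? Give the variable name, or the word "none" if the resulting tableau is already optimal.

s2

Pivot element 19/4. New z-row = old z-row − (-11/4)·(row 3/(19/4)).
Updated z-row coefficients: x1: 0, x2: 0, s1: 0, s2: -9/19, s3: 11/19, s4: 0.
The most negative is -9/19 in column s2, so s2 would enter next.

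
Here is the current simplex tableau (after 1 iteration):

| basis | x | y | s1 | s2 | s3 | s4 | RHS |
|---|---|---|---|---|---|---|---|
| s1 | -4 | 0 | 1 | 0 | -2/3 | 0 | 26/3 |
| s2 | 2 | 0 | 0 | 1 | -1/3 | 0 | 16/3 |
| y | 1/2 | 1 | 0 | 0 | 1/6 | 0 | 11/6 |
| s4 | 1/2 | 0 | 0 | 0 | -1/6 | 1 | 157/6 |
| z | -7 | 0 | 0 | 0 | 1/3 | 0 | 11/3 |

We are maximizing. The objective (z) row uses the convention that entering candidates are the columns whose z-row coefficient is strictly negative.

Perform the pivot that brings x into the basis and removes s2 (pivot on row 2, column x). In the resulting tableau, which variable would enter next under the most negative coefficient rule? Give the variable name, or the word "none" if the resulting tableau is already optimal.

s3

Pivot element 2. New z-row = old z-row − (-7)·(row 2/2).
Updated z-row coefficients: x: 0, y: 0, s1: 0, s2: 7/2, s3: -5/6, s4: 0.
The most negative is -5/6 in column s3, so s3 would enter next.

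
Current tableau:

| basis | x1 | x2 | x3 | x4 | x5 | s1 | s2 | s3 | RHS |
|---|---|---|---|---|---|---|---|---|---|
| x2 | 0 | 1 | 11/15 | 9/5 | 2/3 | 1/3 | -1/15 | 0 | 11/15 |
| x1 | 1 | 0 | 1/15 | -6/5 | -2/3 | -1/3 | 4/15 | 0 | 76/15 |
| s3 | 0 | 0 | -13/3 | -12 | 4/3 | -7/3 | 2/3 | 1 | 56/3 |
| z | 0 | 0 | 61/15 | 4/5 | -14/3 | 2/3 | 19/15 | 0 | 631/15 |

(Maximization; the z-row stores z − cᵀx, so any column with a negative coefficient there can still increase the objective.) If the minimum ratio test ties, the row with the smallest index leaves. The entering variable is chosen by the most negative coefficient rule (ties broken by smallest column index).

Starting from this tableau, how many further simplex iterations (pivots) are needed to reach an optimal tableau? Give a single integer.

1

pivot: x5 in, x2 out → z = 236/5
No improving column remains; optimal.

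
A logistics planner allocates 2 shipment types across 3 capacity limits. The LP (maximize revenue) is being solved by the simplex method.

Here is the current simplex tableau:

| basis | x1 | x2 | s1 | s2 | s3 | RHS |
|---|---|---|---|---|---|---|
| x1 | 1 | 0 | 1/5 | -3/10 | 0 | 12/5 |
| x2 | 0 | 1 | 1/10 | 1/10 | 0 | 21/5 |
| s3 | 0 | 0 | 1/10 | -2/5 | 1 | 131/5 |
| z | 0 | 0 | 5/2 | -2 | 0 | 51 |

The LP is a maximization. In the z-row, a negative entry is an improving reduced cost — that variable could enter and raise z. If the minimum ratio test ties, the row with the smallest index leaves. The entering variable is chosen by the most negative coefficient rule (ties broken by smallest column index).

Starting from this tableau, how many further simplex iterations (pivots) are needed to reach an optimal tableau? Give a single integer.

pivot: s2 in, x2 out → z = 135
No improving column remains; optimal.

1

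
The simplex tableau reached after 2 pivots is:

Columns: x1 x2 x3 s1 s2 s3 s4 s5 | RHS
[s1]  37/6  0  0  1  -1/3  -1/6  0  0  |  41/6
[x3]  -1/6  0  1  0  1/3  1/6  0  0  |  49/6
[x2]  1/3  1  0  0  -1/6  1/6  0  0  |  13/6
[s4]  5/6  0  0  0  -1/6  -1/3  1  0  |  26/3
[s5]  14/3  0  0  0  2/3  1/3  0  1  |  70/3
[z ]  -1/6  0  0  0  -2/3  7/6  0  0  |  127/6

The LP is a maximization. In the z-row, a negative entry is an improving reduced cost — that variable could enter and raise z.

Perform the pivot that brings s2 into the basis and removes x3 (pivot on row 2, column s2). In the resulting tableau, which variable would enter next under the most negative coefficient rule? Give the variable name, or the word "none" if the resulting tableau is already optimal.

Pivot element 1/3. New z-row = old z-row − (-2/3)·(row 2/(1/3)).
Updated z-row coefficients: x1: -1/2, x2: 0, x3: 2, s1: 0, s2: 0, s3: 3/2, s4: 0, s5: 0.
The most negative is -1/2 in column x1, so x1 would enter next.

x1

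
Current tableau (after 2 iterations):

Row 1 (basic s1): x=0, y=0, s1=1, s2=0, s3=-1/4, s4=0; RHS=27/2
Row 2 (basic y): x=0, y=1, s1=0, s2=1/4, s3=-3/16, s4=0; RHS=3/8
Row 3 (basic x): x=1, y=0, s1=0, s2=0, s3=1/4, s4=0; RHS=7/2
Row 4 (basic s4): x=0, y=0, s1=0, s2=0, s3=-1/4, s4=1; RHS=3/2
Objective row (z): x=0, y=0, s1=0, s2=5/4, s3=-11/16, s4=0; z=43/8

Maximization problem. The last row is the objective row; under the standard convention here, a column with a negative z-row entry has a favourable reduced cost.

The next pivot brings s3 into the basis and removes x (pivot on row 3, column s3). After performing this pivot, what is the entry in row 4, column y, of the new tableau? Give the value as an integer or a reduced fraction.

0

Pivot element is row 3, column s3: 1/4.
Normalize row 3: new (row 3, y) = 0/(1/4) = 0.
row 4 ← row 4 − (-1/4)·(new row 3): 0 − (-1/4)·0 = 0.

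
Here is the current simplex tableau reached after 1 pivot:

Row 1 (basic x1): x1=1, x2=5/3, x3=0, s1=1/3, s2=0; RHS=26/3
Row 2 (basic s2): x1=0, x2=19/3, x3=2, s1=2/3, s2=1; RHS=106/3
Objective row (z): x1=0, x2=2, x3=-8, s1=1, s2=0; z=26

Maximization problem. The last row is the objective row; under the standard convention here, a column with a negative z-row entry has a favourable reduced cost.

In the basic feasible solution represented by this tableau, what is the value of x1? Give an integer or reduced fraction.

x1 is basic (row 1); its value is the RHS of that row: 26/3.

26/3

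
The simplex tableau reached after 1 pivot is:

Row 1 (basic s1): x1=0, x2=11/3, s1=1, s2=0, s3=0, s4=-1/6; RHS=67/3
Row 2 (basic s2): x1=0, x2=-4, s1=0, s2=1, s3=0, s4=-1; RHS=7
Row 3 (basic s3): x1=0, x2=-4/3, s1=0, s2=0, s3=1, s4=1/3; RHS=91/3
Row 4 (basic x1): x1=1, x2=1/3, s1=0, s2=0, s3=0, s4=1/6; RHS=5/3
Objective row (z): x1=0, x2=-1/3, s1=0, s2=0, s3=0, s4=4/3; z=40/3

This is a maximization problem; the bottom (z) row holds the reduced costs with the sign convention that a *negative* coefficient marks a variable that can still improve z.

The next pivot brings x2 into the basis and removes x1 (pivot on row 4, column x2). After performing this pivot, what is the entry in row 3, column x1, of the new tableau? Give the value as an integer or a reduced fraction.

Pivot element is row 4, column x2: 1/3.
Normalize row 4: new (row 4, x1) = 1/(1/3) = 3.
row 3 ← row 3 − (-4/3)·(new row 4): 0 − (-4/3)·3 = 4.

4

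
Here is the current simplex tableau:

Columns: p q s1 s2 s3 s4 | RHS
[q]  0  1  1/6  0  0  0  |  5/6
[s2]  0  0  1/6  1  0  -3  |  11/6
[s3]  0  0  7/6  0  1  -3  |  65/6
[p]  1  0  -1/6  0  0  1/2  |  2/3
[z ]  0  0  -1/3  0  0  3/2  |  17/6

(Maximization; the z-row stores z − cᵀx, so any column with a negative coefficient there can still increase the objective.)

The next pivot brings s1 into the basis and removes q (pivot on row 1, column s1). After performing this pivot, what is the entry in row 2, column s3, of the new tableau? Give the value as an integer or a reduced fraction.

Pivot element is row 1, column s1: 1/6.
Normalize row 1: new (row 1, s3) = 0/(1/6) = 0.
row 2 ← row 2 − (1/6)·(new row 1): 0 − (1/6)·0 = 0.

0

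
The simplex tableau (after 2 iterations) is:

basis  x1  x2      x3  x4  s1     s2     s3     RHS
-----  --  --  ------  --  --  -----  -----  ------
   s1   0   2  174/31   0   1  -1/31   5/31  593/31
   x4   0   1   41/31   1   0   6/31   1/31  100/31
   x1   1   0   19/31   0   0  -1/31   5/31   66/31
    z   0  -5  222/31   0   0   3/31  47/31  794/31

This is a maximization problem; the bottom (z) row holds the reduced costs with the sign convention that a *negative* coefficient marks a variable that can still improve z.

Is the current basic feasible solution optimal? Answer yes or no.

no

Column x2 has objective-row coefficient -5, which is negative; an improving pivot exists, so not yet optimal.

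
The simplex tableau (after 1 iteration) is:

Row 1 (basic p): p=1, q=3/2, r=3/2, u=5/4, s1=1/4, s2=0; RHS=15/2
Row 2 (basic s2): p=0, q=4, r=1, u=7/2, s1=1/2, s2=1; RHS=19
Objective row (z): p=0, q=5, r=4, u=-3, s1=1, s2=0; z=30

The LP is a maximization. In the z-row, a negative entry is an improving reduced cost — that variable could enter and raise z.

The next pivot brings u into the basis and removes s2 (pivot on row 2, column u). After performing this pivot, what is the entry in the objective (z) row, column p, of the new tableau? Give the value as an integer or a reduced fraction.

0

Pivot element is row 2, column u: 7/2.
Normalize row 2: new (row 2, p) = 0/(7/2) = 0.
z-row ← z-row − (-3)·(new row 2): 0 − (-3)·0 = 0.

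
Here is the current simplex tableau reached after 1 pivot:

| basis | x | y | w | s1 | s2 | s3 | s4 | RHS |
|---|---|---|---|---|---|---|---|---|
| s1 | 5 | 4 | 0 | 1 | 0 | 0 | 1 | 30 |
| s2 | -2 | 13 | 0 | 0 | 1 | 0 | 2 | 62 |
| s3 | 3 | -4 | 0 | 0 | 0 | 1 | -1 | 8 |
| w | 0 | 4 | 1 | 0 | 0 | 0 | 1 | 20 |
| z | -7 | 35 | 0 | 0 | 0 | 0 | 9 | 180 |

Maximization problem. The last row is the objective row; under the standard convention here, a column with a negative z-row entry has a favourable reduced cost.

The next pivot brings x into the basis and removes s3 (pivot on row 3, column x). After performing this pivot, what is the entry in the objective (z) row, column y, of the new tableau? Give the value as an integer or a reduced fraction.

77/3

Pivot element is row 3, column x: 3.
Normalize row 3: new (row 3, y) = (-4)/3 = -4/3.
z-row ← z-row − (-7)·(new row 3): 35 − (-7)·(-4/3) = 77/3.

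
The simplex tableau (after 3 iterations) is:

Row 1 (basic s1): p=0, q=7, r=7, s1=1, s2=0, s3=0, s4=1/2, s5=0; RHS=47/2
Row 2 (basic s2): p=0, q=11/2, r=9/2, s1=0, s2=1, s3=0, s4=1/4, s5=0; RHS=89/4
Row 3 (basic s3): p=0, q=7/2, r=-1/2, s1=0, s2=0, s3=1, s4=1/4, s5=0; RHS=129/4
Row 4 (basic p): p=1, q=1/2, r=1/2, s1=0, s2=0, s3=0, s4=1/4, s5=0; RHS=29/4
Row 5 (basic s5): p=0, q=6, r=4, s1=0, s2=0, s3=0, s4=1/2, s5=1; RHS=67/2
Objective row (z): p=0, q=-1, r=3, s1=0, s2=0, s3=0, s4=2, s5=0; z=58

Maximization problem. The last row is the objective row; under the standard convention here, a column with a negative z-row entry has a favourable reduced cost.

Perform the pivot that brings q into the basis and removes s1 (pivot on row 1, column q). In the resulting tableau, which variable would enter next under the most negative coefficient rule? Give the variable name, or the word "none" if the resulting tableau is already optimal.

Pivot element 7. New z-row = old z-row − (-1)·(row 1/7).
Updated z-row coefficients: p: 0, q: 0, r: 4, s1: 1/7, s2: 0, s3: 0, s4: 29/14, s5: 0.
No coefficient is strictly negative; the tableau after this pivot is optimal.

none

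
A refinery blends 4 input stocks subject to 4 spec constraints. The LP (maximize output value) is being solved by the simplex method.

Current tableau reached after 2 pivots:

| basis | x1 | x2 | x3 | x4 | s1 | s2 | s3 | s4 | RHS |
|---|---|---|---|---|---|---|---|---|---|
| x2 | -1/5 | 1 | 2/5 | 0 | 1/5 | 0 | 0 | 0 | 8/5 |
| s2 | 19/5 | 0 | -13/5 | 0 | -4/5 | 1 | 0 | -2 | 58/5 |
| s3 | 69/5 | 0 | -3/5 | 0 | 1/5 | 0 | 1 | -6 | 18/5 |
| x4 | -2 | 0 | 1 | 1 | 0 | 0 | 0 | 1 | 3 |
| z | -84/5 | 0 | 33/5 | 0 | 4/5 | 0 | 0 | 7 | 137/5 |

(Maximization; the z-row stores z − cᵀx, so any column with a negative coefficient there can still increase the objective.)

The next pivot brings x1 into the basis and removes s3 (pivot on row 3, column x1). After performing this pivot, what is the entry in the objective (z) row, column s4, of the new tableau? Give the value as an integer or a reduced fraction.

-7/23

Pivot element is row 3, column x1: 69/5.
Normalize row 3: new (row 3, s4) = (-6)/(69/5) = -10/23.
z-row ← z-row − (-84/5)·(new row 3): 7 − (-84/5)·(-10/23) = -7/23.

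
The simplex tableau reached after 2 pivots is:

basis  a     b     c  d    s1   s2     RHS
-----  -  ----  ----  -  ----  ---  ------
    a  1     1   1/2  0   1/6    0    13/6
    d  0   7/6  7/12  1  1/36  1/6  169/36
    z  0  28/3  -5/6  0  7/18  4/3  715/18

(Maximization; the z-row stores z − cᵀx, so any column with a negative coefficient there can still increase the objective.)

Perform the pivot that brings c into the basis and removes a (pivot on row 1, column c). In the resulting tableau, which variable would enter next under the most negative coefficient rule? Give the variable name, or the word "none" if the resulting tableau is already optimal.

Pivot element 1/2. New z-row = old z-row − (-5/6)·(row 1/(1/2)).
Updated z-row coefficients: a: 5/3, b: 11, c: 0, d: 0, s1: 2/3, s2: 4/3.
No coefficient is strictly negative; the tableau after this pivot is optimal.

none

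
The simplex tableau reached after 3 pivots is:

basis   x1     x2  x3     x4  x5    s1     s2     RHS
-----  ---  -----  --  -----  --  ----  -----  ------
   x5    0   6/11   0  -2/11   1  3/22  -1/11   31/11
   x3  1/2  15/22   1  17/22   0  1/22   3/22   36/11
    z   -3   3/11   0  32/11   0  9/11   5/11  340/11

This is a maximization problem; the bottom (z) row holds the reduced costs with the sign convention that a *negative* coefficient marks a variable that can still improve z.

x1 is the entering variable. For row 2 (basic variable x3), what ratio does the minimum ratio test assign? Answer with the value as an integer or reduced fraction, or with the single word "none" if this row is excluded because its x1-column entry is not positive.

72/11

Ratio = RHS / (x1 entry) = (36/11) / (1/2) = 72/11.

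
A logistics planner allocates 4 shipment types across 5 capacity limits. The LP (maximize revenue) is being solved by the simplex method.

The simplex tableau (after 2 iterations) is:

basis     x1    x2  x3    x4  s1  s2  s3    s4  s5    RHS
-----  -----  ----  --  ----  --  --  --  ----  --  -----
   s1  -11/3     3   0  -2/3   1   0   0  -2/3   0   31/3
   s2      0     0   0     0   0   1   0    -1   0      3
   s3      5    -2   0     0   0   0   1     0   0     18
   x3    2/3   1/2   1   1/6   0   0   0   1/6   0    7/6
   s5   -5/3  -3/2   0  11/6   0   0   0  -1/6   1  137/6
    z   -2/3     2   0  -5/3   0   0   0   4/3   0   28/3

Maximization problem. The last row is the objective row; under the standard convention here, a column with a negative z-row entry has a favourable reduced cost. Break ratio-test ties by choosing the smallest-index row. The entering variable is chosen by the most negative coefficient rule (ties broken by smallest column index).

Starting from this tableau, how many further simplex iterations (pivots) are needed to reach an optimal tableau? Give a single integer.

pivot: x4 in, x3 out → z = 21
No improving column remains; optimal.

1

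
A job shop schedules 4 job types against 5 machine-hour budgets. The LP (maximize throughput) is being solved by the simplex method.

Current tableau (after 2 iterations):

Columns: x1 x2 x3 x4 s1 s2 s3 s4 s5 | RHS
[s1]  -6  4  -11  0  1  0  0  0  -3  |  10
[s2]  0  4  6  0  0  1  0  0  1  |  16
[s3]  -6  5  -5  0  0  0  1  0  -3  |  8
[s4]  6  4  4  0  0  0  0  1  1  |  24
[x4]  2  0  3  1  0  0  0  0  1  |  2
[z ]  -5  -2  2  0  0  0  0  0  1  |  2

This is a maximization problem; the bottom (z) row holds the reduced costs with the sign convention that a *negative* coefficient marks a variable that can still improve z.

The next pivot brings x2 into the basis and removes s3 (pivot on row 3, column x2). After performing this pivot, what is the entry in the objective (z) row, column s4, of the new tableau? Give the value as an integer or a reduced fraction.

Pivot element is row 3, column x2: 5.
Normalize row 3: new (row 3, s4) = 0/5 = 0.
z-row ← z-row − (-2)·(new row 3): 0 − (-2)·0 = 0.

0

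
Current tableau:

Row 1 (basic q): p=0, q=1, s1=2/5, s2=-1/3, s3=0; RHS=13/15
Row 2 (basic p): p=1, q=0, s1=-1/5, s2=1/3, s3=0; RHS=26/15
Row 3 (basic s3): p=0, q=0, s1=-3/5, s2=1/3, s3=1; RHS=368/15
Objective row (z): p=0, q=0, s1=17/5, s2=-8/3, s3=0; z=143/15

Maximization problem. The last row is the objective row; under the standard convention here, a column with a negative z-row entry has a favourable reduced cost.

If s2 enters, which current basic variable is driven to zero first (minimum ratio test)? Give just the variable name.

p

Ratios: row 1 (q): entry -1/3 ≤ 0, skip; row 2 (p): (26/15)/(1/3) = 26/5; row 3 (s3): (368/15)/(1/3) = 368/5.
Minimum ratio 26/5 is in the p row, so p leaves.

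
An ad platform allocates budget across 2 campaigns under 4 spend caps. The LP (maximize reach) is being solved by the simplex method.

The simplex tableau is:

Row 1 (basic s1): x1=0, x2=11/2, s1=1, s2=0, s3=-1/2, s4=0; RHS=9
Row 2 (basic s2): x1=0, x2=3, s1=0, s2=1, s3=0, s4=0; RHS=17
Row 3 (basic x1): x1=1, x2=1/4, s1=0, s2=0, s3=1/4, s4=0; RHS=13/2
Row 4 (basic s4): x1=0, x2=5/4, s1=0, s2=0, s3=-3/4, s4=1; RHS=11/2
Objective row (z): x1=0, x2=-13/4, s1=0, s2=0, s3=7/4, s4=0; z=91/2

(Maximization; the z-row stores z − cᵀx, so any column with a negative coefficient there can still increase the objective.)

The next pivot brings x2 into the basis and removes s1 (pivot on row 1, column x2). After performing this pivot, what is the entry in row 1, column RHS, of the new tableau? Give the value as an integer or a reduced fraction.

Pivot element is row 1, column x2: 11/2.
Normalize row 1: new (row 1, RHS) = 9/(11/2) = 18/11.
Row 1 is the pivot row, so the entry is 18/11.

18/11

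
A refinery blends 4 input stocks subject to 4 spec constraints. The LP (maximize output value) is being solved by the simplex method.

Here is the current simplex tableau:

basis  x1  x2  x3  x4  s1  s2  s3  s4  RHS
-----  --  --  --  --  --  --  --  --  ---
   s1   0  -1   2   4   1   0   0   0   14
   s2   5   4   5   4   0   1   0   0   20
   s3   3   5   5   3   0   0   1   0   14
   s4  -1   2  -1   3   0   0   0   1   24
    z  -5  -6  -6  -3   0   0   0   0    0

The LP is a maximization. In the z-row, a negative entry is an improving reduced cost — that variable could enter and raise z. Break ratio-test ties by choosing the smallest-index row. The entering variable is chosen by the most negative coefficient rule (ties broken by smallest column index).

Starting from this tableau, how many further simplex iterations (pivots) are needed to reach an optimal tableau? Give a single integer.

pivot: x2 in, s3 out → z = 84/5
pivot: x1 in, s2 out → z = 280/13
No improving column remains; optimal.

2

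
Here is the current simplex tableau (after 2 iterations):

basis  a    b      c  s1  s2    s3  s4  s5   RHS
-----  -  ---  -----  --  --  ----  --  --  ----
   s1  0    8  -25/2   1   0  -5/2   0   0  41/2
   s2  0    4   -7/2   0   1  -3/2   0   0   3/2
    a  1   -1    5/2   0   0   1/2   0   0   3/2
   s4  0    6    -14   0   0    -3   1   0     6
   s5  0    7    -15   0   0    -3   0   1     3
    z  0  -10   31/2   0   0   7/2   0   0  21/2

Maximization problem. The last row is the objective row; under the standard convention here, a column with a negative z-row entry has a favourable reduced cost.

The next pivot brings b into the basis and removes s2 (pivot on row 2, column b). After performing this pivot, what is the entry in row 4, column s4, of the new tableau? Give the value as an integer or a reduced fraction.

Pivot element is row 2, column b: 4.
Normalize row 2: new (row 2, s4) = 0/4 = 0.
row 4 ← row 4 − 6·(new row 2): 1 − 6·0 = 1.

1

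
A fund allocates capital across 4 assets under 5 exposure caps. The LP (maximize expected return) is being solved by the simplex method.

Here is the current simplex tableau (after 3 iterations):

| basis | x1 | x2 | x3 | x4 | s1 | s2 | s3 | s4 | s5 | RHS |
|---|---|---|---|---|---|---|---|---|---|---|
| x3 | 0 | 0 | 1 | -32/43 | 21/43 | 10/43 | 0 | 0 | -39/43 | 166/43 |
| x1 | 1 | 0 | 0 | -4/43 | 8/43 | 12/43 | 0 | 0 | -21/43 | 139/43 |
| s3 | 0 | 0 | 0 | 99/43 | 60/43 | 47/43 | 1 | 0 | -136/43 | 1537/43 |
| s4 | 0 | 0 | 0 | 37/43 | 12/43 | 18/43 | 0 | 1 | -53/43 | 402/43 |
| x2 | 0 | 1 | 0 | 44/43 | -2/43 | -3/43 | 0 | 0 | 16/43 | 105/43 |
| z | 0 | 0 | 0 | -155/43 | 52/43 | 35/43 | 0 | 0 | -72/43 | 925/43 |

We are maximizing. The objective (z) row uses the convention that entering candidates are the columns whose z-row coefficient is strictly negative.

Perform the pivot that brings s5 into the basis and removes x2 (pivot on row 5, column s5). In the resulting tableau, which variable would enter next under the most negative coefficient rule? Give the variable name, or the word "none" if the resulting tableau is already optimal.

none

Pivot element 16/43. New z-row = old z-row − (-72/43)·(row 5/(16/43)).
Updated z-row coefficients: x1: 0, x2: 9/2, x3: 0, x4: 1, s1: 1, s2: 1/2, s3: 0, s4: 0, s5: 0.
No coefficient is strictly negative; the tableau after this pivot is optimal.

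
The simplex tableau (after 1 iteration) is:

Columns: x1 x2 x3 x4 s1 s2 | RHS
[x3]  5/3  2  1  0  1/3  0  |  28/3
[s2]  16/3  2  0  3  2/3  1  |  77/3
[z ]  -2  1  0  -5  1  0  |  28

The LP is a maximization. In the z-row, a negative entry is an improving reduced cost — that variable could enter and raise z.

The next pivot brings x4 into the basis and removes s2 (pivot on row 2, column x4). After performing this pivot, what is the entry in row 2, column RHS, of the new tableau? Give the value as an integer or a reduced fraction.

Pivot element is row 2, column x4: 3.
Normalize row 2: new (row 2, RHS) = (77/3)/3 = 77/9.
Row 2 is the pivot row, so the entry is 77/9.

77/9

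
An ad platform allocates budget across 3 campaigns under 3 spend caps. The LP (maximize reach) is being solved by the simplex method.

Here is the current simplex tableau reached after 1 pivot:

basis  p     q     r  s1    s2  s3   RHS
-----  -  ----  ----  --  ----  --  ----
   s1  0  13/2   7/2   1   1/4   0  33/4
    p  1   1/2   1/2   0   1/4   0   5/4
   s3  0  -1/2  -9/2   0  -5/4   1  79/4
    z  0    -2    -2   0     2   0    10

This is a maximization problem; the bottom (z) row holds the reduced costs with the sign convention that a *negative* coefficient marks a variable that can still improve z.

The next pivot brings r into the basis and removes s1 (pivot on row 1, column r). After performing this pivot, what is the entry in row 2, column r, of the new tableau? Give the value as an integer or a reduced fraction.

Pivot element is row 1, column r: 7/2.
Normalize row 1: new (row 1, r) = (7/2)/(7/2) = 1.
row 2 ← row 2 − (1/2)·(new row 1): 1/2 − (1/2)·1 = 0.

0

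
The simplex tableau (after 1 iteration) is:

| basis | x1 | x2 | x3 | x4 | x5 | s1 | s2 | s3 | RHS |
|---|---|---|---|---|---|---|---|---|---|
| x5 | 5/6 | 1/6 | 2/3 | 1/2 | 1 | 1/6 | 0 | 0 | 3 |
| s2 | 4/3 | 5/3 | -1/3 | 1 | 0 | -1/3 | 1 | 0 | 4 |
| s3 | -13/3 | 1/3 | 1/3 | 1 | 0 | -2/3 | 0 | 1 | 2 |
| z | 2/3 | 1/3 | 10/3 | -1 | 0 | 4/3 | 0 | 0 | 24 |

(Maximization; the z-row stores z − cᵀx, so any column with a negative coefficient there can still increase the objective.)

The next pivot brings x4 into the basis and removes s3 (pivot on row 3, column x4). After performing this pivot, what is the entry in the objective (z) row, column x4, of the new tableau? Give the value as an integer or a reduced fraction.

Pivot element is row 3, column x4: 1.
Normalize row 3: new (row 3, x4) = 1/1 = 1.
z-row ← z-row − (-1)·(new row 3): -1 − (-1)·1 = 0.

0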